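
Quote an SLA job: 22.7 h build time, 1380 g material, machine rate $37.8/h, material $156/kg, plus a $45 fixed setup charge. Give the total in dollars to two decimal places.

Machine-time cost = 37.8 × 22.7, so $858.06.
Feedstock cost = 156 × 1380/1000 = $215.28.
Total = 858.06 + 215.28 + 45 = $1118.34.

$1118.34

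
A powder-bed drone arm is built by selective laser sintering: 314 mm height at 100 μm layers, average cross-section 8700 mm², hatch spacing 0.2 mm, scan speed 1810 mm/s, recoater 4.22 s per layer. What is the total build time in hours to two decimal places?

Layers = ⌈314/0.1⌉ = 3140.
Hatch length per layer: 8700 / 0.2 → 43500 mm.
Scan time per layer = 43500 / 1810 = 24.0331 s.
Per-layer time = 24.0331 + 4.22, so 28.2531 s.
Build time = 3140 × 28.2531 = 88714.734 s = 24.64 hours.

24.64 hours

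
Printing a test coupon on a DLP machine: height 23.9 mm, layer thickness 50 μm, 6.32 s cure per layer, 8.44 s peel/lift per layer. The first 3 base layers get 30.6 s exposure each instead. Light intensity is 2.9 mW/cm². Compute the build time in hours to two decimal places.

Layer count = ceil(23.9 / 0.05) = 478.
Bottom layers: 3 × (30.6 + 8.44) → 117.12 s.
Regular layers = 475 × (6.32 + 8.44), so 7011 s.
Sum: 117.12 + 7011 = 7128.12 s → 1.98 hours.

1.98 hours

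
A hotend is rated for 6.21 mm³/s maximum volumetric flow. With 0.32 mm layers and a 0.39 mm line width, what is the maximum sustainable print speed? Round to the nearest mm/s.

50 mm/s

Extrusion cross-section: 0.32 × 0.39 → 0.1248 mm².
Max speed = 6.21 / 0.1248 = 49.76 ≈ 50 mm/s.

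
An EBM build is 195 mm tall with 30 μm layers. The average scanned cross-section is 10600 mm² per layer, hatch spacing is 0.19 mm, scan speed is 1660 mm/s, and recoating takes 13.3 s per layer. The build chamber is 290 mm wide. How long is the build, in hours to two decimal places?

Number of layers: 195 / 0.03 → 6500 (rounded up).
Hatch length per layer = 10600 / 0.19 = 55789.5 mm.
Beam time per layer = 55789.5 / 1660 = 33.6081 s.
Layer cycle = 33.6081 + 13.3, so 46.9081 s.
Total: 6500 × 46.9081 s = 304902.65 s → 84.70 hours.

84.70 hours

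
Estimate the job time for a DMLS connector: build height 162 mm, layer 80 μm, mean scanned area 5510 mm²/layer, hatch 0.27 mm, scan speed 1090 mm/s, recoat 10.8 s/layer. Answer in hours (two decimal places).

16.61 hours

Layers = ⌈162/0.08⌉ = 2025.
Scan path per layer = 5510 / 0.27, so 20407.4 mm.
Scan time per layer = 20407.4 / 1090 = 18.7224 s.
Layer cycle: 18.7224 + 10.8 → 29.5224 s.
2025 layers × 29.5224 s/layer = 59782.86 s, i.e. 16.61 hours.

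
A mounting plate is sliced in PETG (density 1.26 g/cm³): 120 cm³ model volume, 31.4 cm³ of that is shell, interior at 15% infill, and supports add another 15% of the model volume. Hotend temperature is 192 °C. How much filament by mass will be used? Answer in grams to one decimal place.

Infill region = 120 − 31.4, so 88.6 cm³.
Deposited infill = 0.15 × 88.6 = 13.29 cm³.
Support: 0.15 × 120 → 18 cm³.
Total extruded = 31.4 + 13.29 + 18 = 62.69 cm³.
Mass: 62.69 × 1.26 → 78.9894 g.

79.0 g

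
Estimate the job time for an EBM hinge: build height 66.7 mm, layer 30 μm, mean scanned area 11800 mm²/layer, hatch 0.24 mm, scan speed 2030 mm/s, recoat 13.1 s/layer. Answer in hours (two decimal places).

Layers = ⌈66.7/0.03⌉ = 2224.
Scan path per layer: 11800 / 0.24 → 49166.7 mm.
Per-layer scan time: 49166.7 / 2030 → 24.22 s.
Layer cycle = 24.22 + 13.1 = 37.32 s.
Build time = 2224 × 37.32 = 82999.68 s = 23.06 hours.

23.06 hours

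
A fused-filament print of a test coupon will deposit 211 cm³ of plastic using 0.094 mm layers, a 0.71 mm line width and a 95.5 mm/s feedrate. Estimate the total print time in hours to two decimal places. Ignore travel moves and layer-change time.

9.20 hours

Line area: 0.094 × 0.71 → 0.06674 mm².
Toolpath length = 211 cm³ / 0.06674 mm² = 211000 / 0.06674 = 3161522.3 mm.
Print-move time = 3161522.3 / 95.5, so 33104.9 s.
In the requested units: 33104.9 s = 9.20 hours.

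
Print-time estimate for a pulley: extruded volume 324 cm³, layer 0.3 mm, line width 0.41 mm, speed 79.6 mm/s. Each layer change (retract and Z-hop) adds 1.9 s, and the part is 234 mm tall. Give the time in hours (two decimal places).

9.60 hours

Line area: 0.3 × 0.41 → 0.123 mm².
Path length: 324000 mm³ / 0.123 mm² → 2634146.3 mm.
Extrusion time: 2634146.3 / 79.6 → 33092.3 s.
Layer count = ceil(234 / 0.3) = 780.
Layer-change overhead = 780 × 1.9 = 1482 s.
Total = 33092.3 + 1482 = 34574.3 s = 9.60 hours.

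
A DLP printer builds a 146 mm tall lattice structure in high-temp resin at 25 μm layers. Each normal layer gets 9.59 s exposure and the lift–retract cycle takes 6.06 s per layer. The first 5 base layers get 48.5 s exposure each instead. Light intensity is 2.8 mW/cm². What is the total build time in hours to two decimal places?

25.44 hours

Number of layers: 146 / 0.025 → 5840 (rounded up).
Burn-in layers = 5 × (48.5 + 6.06), so 272.8 s.
Remaining layers = 5835 × (9.59 + 6.06) = 91317.75 s.
Sum: 272.8 + 91317.75 = 91590.55 s → 25.44 hours.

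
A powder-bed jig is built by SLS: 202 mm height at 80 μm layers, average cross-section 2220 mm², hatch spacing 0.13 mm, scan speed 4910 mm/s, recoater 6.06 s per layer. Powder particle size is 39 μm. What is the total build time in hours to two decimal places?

6.69 hours

Layers = ⌈202/0.08⌉ = 2525.
Hatch length per layer = 2220 / 0.13 = 17076.9 mm.
Laser time per layer = 17076.9 / 4910 = 3.478 s.
Time per layer: 3.478 + 6.06 → 9.538 s.
Build time = 2525 × 9.538 = 24083.45 s = 6.69 hours.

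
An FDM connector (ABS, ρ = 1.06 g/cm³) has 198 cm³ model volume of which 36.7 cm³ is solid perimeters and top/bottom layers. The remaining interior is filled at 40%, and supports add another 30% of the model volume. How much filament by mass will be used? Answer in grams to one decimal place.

Volume inside the shell: 198 − 36.7 → 161.3 cm³.
Deposited infill = 0.40 × 161.3 = 64.52 cm³.
Support = 0.30 × 198 = 59.4 cm³.
Total printed volume = 36.7 + 64.52 + 59.4, so 160.62 cm³.
Mass: 160.62 × 1.06 → 170.2572 g.

170.3 g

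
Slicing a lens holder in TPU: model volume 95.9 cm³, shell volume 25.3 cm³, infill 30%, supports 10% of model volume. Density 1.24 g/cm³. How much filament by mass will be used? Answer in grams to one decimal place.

69.5 g

Infill region = 95.9 − 25.3, so 70.6 cm³.
Infill volume = 0.30 × 70.6 = 21.18 cm³.
Support: 0.10 × 95.9 → 9.59 cm³.
Deposited volume = 25.3 + 21.18 + 9.59, so 56.07 cm³.
Mass = 56.07 × 1.24 = 69.5268 g.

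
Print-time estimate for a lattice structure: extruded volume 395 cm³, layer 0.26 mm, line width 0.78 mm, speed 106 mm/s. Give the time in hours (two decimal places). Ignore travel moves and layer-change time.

Line area = 0.26 × 0.78 = 0.2028 mm².
Path length: 395000 mm³ / 0.2028 mm² → 1947731.8 mm.
Print-move time = 1947731.8 / 106, so 18374.8 s.
In the requested units: 18374.8 s = 5.10 hours.

5.10 hours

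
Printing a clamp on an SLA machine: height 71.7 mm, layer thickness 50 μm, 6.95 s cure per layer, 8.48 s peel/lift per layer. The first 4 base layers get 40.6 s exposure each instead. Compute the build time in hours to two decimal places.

Layers = ⌈71.7/0.05⌉ = 1434.
Burn-in layers = 4 × (40.6 + 8.48) = 196.32 s.
Regular layers = 1430 × (6.95 + 8.48) = 22064.9 s.
Total = 196.32 + 22064.9 = 22261.22 s = 6.18 hours.

6.18 hours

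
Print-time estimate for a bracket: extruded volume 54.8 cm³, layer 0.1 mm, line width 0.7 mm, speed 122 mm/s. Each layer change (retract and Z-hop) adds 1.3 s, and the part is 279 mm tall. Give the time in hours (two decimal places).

2.79 hours

Bead cross-section = 0.1 × 0.7, so 0.07 mm².
Total extruded path = 54800/0.07 = 782857.1 mm.
Print-move time = 782857.1 / 122, so 6416.9 s.
Layer count = ceil(279 / 0.1) = 2790.
Z-hop total = 2790 × 1.3, so 3627 s.
Altogether 6416.9 + 3627 = 10043.9 s, i.e. 2.79 hours.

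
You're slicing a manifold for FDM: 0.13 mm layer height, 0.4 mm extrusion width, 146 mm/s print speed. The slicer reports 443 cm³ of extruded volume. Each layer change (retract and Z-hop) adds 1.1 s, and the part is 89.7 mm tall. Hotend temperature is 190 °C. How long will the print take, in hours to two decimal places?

Line area: 0.13 × 0.4 → 0.052 mm².
Path length: 443000 mm³ / 0.052 mm² → 8519230.8 mm.
Print-move time = 8519230.8 / 146 = 58350.9 s.
Layers = ⌈89.7/0.13⌉ = 690.
Non-print overhead: 690 × 1.1 → 759 s.
Total = 58350.9 + 759 = 59109.9 s = 16.42 hours.

16.42 hours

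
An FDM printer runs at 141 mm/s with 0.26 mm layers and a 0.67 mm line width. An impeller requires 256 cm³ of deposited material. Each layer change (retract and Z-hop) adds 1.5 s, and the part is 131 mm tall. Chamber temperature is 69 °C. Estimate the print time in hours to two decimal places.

Extrusion cross-section: 0.26 × 0.67 → 0.1742 mm².
Toolpath length = 256 cm³ / 0.1742 mm² = 256000 / 0.1742 = 1469575.2 mm.
Time extruding: 1469575.2 / 141 → 10422.5 s.
Layers = ⌈131/0.26⌉ = 504.
Layer-change overhead = 504 × 1.5 = 756 s.
Total = 10422.5 + 756 = 11178.5 s = 3.11 hours.

3.11 hours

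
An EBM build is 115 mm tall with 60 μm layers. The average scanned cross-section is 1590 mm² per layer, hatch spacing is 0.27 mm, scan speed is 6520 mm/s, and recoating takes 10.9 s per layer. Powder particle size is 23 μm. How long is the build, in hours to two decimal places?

Layers = ⌈115/0.06⌉ = 1917.
Hatch length per layer = 1590 / 0.27, so 5888.9 mm.
Scan time per layer: 5888.9 / 6520 → 0.9032 s.
Time per layer = 0.9032 + 10.9 = 11.8032 s.
Total: 1917 × 11.8032 s = 22626.7344 s → 6.29 hours.

6.29 hours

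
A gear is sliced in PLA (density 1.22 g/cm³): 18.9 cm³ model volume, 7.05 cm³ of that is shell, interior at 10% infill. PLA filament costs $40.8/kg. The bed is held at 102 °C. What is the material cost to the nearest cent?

Infill region: 18.9 − 7.05 → 11.85 cm³.
Deposited infill: 0.10 × 11.85 → 1.185 cm³.
Total printed volume = 7.05 + 1.185 = 8.235 cm³.
Mass = 8.235 × 1.22, so 10.0467 g.
At $40.8/kg: 10.0467/1000 × 40.8 = $0.41.

$0.41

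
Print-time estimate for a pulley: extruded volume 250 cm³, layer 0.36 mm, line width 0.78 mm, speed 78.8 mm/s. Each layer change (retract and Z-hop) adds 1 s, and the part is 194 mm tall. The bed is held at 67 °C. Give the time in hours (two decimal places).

Extrusion cross-section = 0.36 × 0.78, so 0.2808 mm².
Toolpath length = 250 cm³ / 0.2808 mm² = 250000 / 0.2808 = 890313.4 mm.
Print-move time: 890313.4 / 78.8 → 11298.4 s.
Layer count = ceil(194 / 0.36) = 539.
Layer-change overhead = 539 × 1 = 539 s.
Total = 11298.4 + 539 = 11837.4 s = 3.29 hours.

3.29 hours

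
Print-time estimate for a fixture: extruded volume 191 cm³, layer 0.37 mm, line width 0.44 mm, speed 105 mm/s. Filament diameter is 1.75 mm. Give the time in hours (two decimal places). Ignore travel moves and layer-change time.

Extrusion cross-section = 0.37 × 0.44, so 0.1628 mm².
Toolpath length = 191 cm³ / 0.1628 mm² = 191000 / 0.1628 = 1173218.7 mm.
Time extruding = 1173218.7 / 105, so 11173.5 s.
Converting: 11173.5 s = 3.10 hours.

3.10 hours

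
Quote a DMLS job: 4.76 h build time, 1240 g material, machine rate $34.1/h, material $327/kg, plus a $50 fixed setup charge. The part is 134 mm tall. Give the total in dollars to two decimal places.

$617.80

Time charge = 34.1 × 4.76 = $162.316.
Material cost = 327 × 1240/1000, so $405.48.
Adding setup: 162.316 + 405.48 + 50 → 617.796 ≈ $617.80.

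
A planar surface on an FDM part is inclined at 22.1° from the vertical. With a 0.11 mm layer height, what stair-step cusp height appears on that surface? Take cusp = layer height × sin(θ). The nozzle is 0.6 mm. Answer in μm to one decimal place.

h_c = t·sin θ = 0.11 × 0.3762 = 0.041382 mm (41.4 μm).

41.4 μm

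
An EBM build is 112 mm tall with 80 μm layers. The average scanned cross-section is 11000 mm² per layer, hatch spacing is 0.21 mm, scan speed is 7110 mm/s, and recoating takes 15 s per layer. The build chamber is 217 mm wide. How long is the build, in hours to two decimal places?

8.70 hours

Number of layers: 112 / 0.08 → 1400 (rounded up).
Scan path per layer = 11000 / 0.21, so 52381 mm.
Beam time per layer = 52381 / 7110, so 7.3672 s.
Time per layer = 7.3672 + 15, so 22.3672 s.
Total: 1400 × 22.3672 s = 31314.08 s → 8.70 hours.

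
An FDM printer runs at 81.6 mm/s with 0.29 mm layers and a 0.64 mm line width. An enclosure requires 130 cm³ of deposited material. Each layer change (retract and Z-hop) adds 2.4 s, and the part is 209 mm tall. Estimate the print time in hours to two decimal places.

Extrusion cross-section: 0.29 × 0.64 → 0.1856 mm².
Toolpath length = 130 cm³ / 0.1856 mm² = 130000 / 0.1856 = 700431 mm.
Extrusion time = 700431 / 81.6 = 8583.7 s.
Layer count = ceil(209 / 0.29) = 721.
Layer-change overhead = 721 × 2.4, so 1730.4 s.
Total = 8583.7 + 1730.4 = 10314.1 s = 2.87 hours.

2.87 hours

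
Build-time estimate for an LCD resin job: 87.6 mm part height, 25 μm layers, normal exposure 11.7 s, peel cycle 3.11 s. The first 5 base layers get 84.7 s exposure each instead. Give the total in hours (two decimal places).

14.52 hours

Number of layers: 87.6 / 0.025 → 3504 (rounded up).
Base layers = 5 × (84.7 + 3.11) = 439.05 s.
Regular layers: 3499 × (11.7 + 3.11) → 51820.19 s.
Total = 439.05 + 51820.19 = 52259.24 s = 14.52 hours.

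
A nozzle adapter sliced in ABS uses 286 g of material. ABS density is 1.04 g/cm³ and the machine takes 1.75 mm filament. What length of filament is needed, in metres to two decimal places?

114.33 m

Volume = 286 g / 1.04 g·cm⁻³ = 275 cm³ = 275000 mm³.
Filament cross-section = π × (1.75/2)² = 2.4053 mm².
Length = 275000 / 2.4053 = 114330.85 mm = 114.33 m.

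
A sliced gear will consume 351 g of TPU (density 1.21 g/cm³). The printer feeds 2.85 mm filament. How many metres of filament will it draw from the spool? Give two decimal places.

Extruded volume: 351/1.21 = 290.0826 cm³ (290082.6 mm³).
Cross-section of 2.85 mm filament: π·(2.85/2)² = 6.3794 mm².
Length = 290082.6 / 6.3794 = 45471.77 mm = 45.47 m.

45.47 m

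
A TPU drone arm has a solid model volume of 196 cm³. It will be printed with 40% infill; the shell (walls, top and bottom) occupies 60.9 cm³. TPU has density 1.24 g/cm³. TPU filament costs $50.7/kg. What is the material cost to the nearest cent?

Volume inside the shell = 196 − 60.9, so 135.1 cm³.
Deposited infill = 0.40 × 135.1, so 54.04 cm³.
Deposited volume = 60.9 + 54.04 = 114.94 cm³.
Mass = 114.94 × 1.24, so 142.5256 g.
At $50.7/kg: 142.5256/1000 × 50.7 = $7.23.

$7.23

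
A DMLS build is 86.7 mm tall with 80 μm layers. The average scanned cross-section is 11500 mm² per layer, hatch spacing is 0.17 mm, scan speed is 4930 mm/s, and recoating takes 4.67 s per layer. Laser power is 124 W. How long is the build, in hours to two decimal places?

5.54 hours

Layers = ⌈86.7/0.08⌉ = 1084.
Hatch length per layer = 11500 / 0.17 = 67647.1 mm.
Scan time per layer = 67647.1 / 4930 = 13.7215 s.
Layer cycle = 13.7215 + 4.67 = 18.3915 s.
Build time = 1084 × 18.3915 = 19936.386 s = 5.54 hours.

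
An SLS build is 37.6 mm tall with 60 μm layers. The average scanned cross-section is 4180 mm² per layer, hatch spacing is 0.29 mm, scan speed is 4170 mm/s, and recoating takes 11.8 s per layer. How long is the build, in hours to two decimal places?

Number of layers: 37.6 / 0.06 → 627 (rounded up).
Hatch length per layer: 4180 / 0.29 → 14413.8 mm.
Laser time per layer = 14413.8 / 4170, so 3.4565 s.
Per-layer time = 3.4565 + 11.8 = 15.2565 s.
Total: 627 × 15.2565 s = 9565.8255 s → 2.66 hours.

2.66 hours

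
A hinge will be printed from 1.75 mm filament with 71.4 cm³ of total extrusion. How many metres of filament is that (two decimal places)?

Cross-section of 1.75 mm filament: π·(1.75/2)² = 2.4053 mm².
L = 71400 mm³ / 2.4053 mm² = 29684.45 mm, i.e. 29.68 m.

29.68 m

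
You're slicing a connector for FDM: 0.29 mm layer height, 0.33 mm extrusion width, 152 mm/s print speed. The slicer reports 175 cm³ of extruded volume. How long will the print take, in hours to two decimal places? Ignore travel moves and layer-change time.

Line area = 0.29 × 0.33 = 0.0957 mm².
Toolpath length = 175 cm³ / 0.0957 mm² = 175000 / 0.0957 = 1828631.1 mm.
Print-move time = 1828631.1 / 152, so 12030.5 s.
That's 12030.5 s → 3.34 hours.

3.34 hours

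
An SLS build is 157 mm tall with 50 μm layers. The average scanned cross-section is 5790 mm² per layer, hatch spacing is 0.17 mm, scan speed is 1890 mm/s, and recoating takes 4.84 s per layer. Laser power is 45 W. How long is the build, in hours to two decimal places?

Layers = ⌈157/0.05⌉ = 3140.
Hatch length per layer = 5790 / 0.17, so 34058.8 mm.
Laser time per layer = 34058.8 / 1890 = 18.0205 s.
Per-layer time = 18.0205 + 4.84 = 22.8605 s.
Build time = 3140 × 22.8605 = 71781.97 s = 19.94 hours.

19.94 hours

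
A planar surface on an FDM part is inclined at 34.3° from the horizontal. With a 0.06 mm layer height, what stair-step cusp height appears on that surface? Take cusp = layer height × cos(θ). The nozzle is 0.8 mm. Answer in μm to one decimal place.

49.6 μm

Cusp = layer height × cos(34.3°) = 0.06 × 0.8261 = 0.049566 mm = 49.6 μm.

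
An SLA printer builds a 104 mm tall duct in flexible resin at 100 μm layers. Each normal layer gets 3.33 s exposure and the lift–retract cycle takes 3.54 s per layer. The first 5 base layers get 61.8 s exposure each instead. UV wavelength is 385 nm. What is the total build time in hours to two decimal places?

Number of layers: 104 / 0.1 → 1040 (rounded up).
Base layers = 5 × (61.8 + 3.54), so 326.7 s.
Remaining layers = 1035 × (3.33 + 3.54), so 7110.45 s.
Total = 326.7 + 7110.45 = 7437.15 s = 2.07 hours.

2.07 hours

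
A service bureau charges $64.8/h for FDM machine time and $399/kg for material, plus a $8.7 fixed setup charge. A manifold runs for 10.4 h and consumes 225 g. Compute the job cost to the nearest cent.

$772.40

Machine-time cost = 64.8 × 10.4, so $673.92.
Feedstock cost = 399 × 225/1000, so $89.775.
Total = 673.92 + 89.775 + 8.7 = 772.395 ≈ $772.40.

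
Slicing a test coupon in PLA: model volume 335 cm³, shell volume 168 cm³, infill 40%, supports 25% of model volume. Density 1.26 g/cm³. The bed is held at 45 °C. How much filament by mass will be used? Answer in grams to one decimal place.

401.4 g

Volume inside the shell: 335 − 168 → 167 cm³.
Infill volume = 0.40 × 167, so 66.8 cm³.
Support = 0.25 × 335 = 83.75 cm³.
Total printed volume = 168 + 66.8 + 83.75 = 318.55 cm³.
Mass = 318.55 × 1.26, so 401.373 g.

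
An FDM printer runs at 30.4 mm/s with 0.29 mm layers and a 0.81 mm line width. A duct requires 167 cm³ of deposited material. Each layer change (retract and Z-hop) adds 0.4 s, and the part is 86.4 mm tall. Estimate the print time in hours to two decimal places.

Extrusion cross-section: 0.29 × 0.81 → 0.2349 mm².
Path length: 167000 mm³ / 0.2349 mm² → 710940.8 mm.
Print-move time = 710940.8 / 30.4 = 23386.2 s.
Layer count = ceil(86.4 / 0.29) = 298.
Non-print overhead = 298 × 0.4, so 119.2 s.
Total = 23386.2 + 119.2 = 23505.4 s = 6.53 hours.

6.53 hours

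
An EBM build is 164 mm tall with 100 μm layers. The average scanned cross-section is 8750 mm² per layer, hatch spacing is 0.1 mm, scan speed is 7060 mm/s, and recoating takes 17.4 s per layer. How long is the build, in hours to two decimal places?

Layer count = ceil(164 / 0.1) = 1640.
Scan path per layer: 8750 / 0.1 → 87500 mm.
Beam time per layer = 87500 / 7060, so 12.3938 s.
Time per layer: 12.3938 + 17.4 → 29.7938 s.
Build time = 1640 × 29.7938 = 48861.832 s = 13.57 hours.

13.57 hours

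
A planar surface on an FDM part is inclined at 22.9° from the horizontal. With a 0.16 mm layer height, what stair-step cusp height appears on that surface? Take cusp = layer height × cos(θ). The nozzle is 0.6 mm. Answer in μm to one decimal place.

147.4 μm

h_c = t·cos θ = 0.16 × 0.9212 = 0.147392 mm (147.4 μm).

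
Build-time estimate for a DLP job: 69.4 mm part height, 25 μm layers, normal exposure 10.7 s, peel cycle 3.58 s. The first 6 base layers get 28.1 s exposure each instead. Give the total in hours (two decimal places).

Number of layers: 69.4 / 0.025 → 2776 (rounded up).
Bottom layers = 6 × (28.1 + 3.58), so 190.08 s.
Regular layers = 2770 × (10.7 + 3.58), so 39555.6 s.
Sum: 190.08 + 39555.6 = 39745.68 s → 11.04 hours.

11.04 hours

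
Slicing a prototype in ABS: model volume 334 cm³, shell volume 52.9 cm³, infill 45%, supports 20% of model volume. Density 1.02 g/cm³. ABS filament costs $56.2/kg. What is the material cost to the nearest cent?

Infill region = 334 − 52.9 = 281.1 cm³.
Infill volume = 0.45 × 281.1, so 126.495 cm³.
Support = 0.20 × 334 = 66.8 cm³.
Total printed volume: 52.9 + 126.495 + 66.8 → 246.195 cm³.
Mass: 246.195 × 1.02 → 251.1189 g.
At $56.2/kg: 251.1189/1000 × 56.2 = $14.11.

$14.11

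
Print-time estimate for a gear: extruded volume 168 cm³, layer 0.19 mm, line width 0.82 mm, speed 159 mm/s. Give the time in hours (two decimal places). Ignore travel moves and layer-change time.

1.88 hours

Bead cross-section: 0.19 × 0.82 → 0.1558 mm².
Total extruded path = 168000/0.1558 = 1078305.5 mm.
Extrusion time = 1078305.5 / 159 = 6781.8 s.
That's 6781.8 s → 1.88 hours.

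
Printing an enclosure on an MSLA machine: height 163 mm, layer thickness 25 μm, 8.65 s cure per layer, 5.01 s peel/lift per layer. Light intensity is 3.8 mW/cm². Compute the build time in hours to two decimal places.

24.74 hours

Layers = ⌈163/0.025⌉ = 6520.
Each layer takes = 8.65 + 5.01 = 13.66 s.
Build time: 6520 × 13.66 s = 89063.2 s, i.e. 24.74 hours.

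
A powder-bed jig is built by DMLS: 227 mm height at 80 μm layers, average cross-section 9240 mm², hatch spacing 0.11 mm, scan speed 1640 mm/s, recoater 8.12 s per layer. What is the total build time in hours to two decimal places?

46.78 hours

Number of layers: 227 / 0.08 → 2838 (rounded up).
Per-layer scan distance: 9240 / 0.11 → 84000 mm.
Per-layer scan time: 84000 / 1640 → 51.2195 s.
Layer cycle = 51.2195 + 8.12, so 59.3395 s.
2838 layers × 59.3395 s/layer = 168405.501 s, i.e. 46.78 hours.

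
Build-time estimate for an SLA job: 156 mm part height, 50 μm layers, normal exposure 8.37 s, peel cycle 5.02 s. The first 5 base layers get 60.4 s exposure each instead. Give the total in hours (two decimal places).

Layers = ⌈156/0.05⌉ = 3120.
Burn-in layers: 5 × (60.4 + 5.02) → 327.1 s.
Remaining layers: 3115 × (8.37 + 5.02) → 41709.85 s.
Sum: 327.1 + 41709.85 = 42036.95 s → 11.68 hours.

11.68 hours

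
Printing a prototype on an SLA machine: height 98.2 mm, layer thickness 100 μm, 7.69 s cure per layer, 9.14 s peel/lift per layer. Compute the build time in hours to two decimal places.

4.59 hours

Layers = ⌈98.2/0.1⌉ = 982.
Per-layer time = 7.69 + 9.14, so 16.83 s.
Total = 982 × 16.83 = 16527.06 s = 4.59 hours.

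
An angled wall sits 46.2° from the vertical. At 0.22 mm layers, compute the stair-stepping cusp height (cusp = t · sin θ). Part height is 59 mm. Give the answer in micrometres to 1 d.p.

158.8 μm

sin(46.2°) = 0.7218, so cusp = 0.22 × 0.7218 = 0.158796 mm → 158.8 μm.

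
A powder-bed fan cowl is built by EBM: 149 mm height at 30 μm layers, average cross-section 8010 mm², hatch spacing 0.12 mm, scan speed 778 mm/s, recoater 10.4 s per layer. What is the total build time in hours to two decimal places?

132.73 hours

Layer count = ceil(149 / 0.03) = 4967.
Scan path per layer = 8010 / 0.12, so 66750 mm.
Per-layer scan time = 66750 / 778, so 85.7969 s.
Layer cycle: 85.7969 + 10.4 → 96.1969 s.
Total: 4967 × 96.1969 s = 477810.0023 s → 132.73 hours.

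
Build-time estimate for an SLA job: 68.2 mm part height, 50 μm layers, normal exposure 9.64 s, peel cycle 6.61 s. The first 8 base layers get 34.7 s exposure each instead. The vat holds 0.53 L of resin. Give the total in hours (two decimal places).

6.21 hours

Layer count = ceil(68.2 / 0.05) = 1364.
Burn-in layers = 8 × (34.7 + 6.61) = 330.48 s.
Remaining layers: 1356 × (9.64 + 6.61) → 22035 s.
Total = 330.48 + 22035 = 22365.48 s = 6.21 hours.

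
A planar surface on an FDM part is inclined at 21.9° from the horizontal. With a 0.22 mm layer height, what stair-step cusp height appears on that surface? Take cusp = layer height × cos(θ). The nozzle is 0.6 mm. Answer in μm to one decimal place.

204.1 μm

Cusp = layer height × cos(21.9°) = 0.22 × 0.9278 = 0.204116 mm = 204.1 μm.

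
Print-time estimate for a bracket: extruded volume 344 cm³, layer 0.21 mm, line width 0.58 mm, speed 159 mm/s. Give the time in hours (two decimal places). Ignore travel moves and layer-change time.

Bead cross-section = 0.21 × 0.58 = 0.1218 mm².
Path length: 344000 mm³ / 0.1218 mm² → 2824302.1 mm.
Time extruding = 2824302.1 / 159 = 17762.9 s.
In the requested units: 17762.9 s = 4.93 hours.

4.93 hours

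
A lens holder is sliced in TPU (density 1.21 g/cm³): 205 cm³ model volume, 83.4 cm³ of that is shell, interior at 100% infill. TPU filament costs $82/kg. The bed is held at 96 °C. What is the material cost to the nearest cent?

Volume inside the shell = 205 − 83.4, so 121.6 cm³.
Infill volume = 1.00 × 121.6 = 121.6 cm³.
Total extruded = 83.4 + 121.6, so 205 cm³.
Mass = 205 × 1.21, so 248.05 g.
At $82/kg: 248.05/1000 × 82 = $20.34.

$20.34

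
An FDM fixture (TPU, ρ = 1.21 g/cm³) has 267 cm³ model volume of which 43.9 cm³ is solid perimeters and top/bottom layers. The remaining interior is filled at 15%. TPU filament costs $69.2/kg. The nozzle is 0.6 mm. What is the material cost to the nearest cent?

Interior volume: 267 − 43.9 → 223.1 cm³.
Deposited infill = 0.15 × 223.1, so 33.465 cm³.
Deposited volume = 43.9 + 33.465 = 77.365 cm³.
Mass = 77.365 × 1.21, so 93.61165 g.
At $69.2/kg: 93.61165/1000 × 69.2 = $6.48.

$6.48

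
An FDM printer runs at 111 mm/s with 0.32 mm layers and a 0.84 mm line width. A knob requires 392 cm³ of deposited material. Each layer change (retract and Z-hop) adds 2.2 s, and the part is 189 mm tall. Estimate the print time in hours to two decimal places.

Extrusion cross-section = 0.32 × 0.84, so 0.2688 mm².
Total extruded path = 392000/0.2688 = 1458333.3 mm.
Time extruding = 1458333.3 / 111 = 13138.1 s.
Layers = ⌈189/0.32⌉ = 591.
Z-hop total = 591 × 2.2, so 1300.2 s.
Altogether 13138.1 + 1300.2 = 14438.3 s, i.e. 4.01 hours.

4.01 hours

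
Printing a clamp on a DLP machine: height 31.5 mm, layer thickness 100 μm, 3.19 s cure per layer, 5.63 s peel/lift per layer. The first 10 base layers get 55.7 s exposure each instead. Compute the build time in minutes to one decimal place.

55.1 minutes

Layer count = ceil(31.5 / 0.1) = 315.
Bottom layers = 10 × (55.7 + 5.63), so 613.3 s.
Regular layers = 305 × (3.19 + 5.63), so 2690.1 s.
Total = 613.3 + 2690.1 = 3303.4 s = 55.1 minutes.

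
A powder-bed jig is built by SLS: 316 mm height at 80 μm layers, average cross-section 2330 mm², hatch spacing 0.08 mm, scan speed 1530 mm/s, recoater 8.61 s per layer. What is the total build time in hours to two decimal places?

30.33 hours

Number of layers: 316 / 0.08 → 3950 (rounded up).
Hatch length per layer: 2330 / 0.08 → 29125 mm.
Per-layer scan time = 29125 / 1530, so 19.0359 s.
Layer cycle: 19.0359 + 8.61 → 27.6459 s.
Total: 3950 × 27.6459 s = 109201.305 s → 30.33 hours.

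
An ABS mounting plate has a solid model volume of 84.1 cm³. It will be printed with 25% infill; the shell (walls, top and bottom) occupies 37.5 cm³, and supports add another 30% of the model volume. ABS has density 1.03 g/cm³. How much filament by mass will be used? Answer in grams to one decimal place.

Infill region = 84.1 − 37.5 = 46.6 cm³.
Deposited infill = 0.25 × 46.6 = 11.65 cm³.
Support = 0.30 × 84.1 = 25.23 cm³.
Deposited volume: 37.5 + 11.65 + 25.23 → 74.38 cm³.
Mass = 74.38 × 1.03 = 76.6114 g.

76.6 g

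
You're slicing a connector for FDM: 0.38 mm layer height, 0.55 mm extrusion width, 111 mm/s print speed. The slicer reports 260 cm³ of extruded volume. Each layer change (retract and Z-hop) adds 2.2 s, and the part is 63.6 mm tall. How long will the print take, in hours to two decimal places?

3.22 hours

Line area: 0.38 × 0.55 → 0.209 mm².
Path length: 260000 mm³ / 0.209 mm² → 1244019.1 mm.
Extrusion time = 1244019.1 / 111 = 11207.4 s.
Layers = ⌈63.6/0.38⌉ = 168.
Layer-change overhead: 168 × 2.2 → 369.6 s.
Total = 11207.4 + 369.6 = 11577 s = 3.22 hours.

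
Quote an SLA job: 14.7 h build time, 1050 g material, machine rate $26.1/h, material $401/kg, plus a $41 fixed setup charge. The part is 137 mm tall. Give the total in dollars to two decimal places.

Machine cost = 26.1 × 14.7 = $383.67.
Material charge = 401 × 1050/1000, so $421.05.
Adding setup: 383.67 + 421.05 + 41 → $845.72.

$845.72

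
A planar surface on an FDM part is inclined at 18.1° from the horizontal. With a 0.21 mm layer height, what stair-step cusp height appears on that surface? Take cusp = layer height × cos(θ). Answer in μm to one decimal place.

cos(18.1°) = 0.9505, so cusp = 0.21 × 0.9505 = 0.199605 mm → 199.6 μm.

199.6 μm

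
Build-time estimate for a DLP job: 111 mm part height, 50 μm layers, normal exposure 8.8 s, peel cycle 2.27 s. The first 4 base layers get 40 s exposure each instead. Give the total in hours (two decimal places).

Layers = ⌈111/0.05⌉ = 2220.
Burn-in layers = 4 × (40 + 2.27) = 169.08 s.
Regular layers = 2216 × (8.8 + 2.27) = 24531.12 s.
Total = 169.08 + 24531.12 = 24700.2 s = 6.86 hours.

6.86 hours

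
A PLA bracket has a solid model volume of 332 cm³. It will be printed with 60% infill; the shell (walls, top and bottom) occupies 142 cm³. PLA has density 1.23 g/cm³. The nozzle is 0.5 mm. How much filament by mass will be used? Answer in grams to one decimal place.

314.9 g

Infill region = 332 − 142 = 190 cm³.
Infill volume = 0.60 × 190, so 114 cm³.
Total extruded = 142 + 114, so 256 cm³.
Mass = 256 × 1.23 = 314.88 g.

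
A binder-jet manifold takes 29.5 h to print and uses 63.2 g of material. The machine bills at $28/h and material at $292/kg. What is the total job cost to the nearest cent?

$844.45

Machine-time cost = 28 × 29.5, so $826.00.
Feedstock cost = 292 × 63.2/1000 = $18.4544.
Total = 826.00 + 18.4544 = 844.4544 ≈ $844.45.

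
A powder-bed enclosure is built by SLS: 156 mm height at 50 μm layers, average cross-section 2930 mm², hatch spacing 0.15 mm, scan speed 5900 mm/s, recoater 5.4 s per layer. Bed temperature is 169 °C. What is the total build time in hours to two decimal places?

7.55 hours

Layers = ⌈156/0.05⌉ = 3120.
Scan path per layer = 2930 / 0.15 = 19533.3 mm.
Per-layer scan time = 19533.3 / 5900, so 3.3107 s.
Time per layer: 3.3107 + 5.4 → 8.7107 s.
Build time = 3120 × 8.7107 = 27177.384 s = 7.55 hours.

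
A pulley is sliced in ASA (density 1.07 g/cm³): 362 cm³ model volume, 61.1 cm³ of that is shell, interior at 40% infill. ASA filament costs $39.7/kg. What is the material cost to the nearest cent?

$7.71

Infill region = 362 − 61.1 = 300.9 cm³.
Infill volume = 0.40 × 300.9 = 120.36 cm³.
Deposited volume: 61.1 + 120.36 → 181.46 cm³.
Mass: 181.46 × 1.07 → 194.1622 g.
Cost = 194.1622 g / 1000 × $39.7/kg = $7.71.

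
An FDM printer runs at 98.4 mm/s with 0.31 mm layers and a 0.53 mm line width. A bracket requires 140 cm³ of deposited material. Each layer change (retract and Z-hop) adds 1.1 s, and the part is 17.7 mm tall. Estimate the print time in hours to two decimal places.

2.42 hours

Line area = 0.31 × 0.53, so 0.1643 mm².
Total extruded path = 140000/0.1643 = 852099.8 mm.
Print-move time = 852099.8 / 98.4 = 8659.6 s.
Number of layers: 17.7 / 0.31 → 58 (rounded up).
Non-print overhead = 58 × 1.1, so 63.8 s.
Altogether 8659.6 + 63.8 = 8723.4 s, i.e. 2.42 hours.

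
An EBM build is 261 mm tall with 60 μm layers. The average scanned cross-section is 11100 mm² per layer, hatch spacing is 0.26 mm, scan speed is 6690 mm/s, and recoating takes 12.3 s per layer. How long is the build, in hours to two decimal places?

Number of layers: 261 / 0.06 → 4350 (rounded up).
Hatch length per layer = 11100 / 0.26 = 42692.3 mm.
Beam time per layer: 42692.3 / 6690 → 6.3815 s.
Time per layer = 6.3815 + 12.3, so 18.6815 s.
Total: 4350 × 18.6815 s = 81264.525 s → 22.57 hours.

22.57 hours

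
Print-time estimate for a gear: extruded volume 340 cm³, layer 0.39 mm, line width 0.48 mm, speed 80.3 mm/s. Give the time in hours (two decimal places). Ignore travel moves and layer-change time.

Extrusion cross-section = 0.39 × 0.48 = 0.1872 mm².
Path length: 340000 mm³ / 0.1872 mm² → 1816239.3 mm.
Print-move time = 1816239.3 / 80.3 = 22618.2 s.
In the requested units: 22618.2 s = 6.28 hours.

6.28 hours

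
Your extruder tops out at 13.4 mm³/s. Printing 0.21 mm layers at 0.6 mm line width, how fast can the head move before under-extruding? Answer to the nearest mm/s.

Extrusion cross-section: 0.21 × 0.6 → 0.126 mm².
Max speed = 13.4 / 0.126 = 106.35 ≈ 106 mm/s.

106 mm/s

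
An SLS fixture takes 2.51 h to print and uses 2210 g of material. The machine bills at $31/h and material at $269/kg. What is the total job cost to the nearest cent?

Machine cost: 31 × 2.51 → $77.81.
Material cost = 269 × 2210/1000 = $594.49.
Total = 77.81 + 594.49 = $672.30.

$672.30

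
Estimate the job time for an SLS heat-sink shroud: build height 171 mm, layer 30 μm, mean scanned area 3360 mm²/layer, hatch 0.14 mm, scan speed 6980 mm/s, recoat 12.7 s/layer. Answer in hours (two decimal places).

Layers = ⌈171/0.03⌉ = 5700.
Scan path per layer = 3360 / 0.14 = 24000 mm.
Laser time per layer: 24000 / 6980 → 3.4384 s.
Time per layer = 3.4384 + 12.7 = 16.1384 s.
Build time = 5700 × 16.1384 = 91988.88 s = 25.55 hours.

25.55 hours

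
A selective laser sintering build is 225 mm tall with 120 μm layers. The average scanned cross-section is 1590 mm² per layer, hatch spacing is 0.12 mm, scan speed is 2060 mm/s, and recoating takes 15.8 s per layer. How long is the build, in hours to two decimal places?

11.58 hours

Layers = ⌈225/0.12⌉ = 1875.
Per-layer scan distance = 1590 / 0.12 = 13250 mm.
Laser time per layer = 13250 / 2060 = 6.432 s.
Per-layer time = 6.432 + 15.8, so 22.232 s.
1875 layers × 22.232 s/layer = 41685 s, i.e. 11.58 hours.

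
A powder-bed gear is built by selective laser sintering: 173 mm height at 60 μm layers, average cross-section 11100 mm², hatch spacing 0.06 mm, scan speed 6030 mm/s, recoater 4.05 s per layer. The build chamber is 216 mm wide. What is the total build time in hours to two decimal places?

27.82 hours

Number of layers: 173 / 0.06 → 2884 (rounded up).
Scan path per layer = 11100 / 0.06, so 185000 mm.
Laser time per layer: 185000 / 6030 → 30.6799 s.
Per-layer time: 30.6799 + 4.05 → 34.7299 s.
2884 layers × 34.7299 s/layer = 100161.0316 s, i.e. 27.82 hours.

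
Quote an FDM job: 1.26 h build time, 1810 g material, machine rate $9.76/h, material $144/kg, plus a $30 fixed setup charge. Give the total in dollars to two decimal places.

Time charge = 9.76 × 1.26 = $12.2976.
Material cost: 144 × 1810/1000 → $260.64.
Total = 12.2976 + 260.64 + 30 = 302.9376 ≈ $302.94.

$302.94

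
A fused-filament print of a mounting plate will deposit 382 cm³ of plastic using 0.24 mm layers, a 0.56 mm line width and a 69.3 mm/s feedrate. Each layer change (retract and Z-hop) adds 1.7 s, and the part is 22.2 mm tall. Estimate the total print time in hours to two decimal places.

11.44 hours

Bead cross-section = 0.24 × 0.56 = 0.1344 mm².
Toolpath length = 382 cm³ / 0.1344 mm² = 382000 / 0.1344 = 2842261.9 mm.
Time extruding: 2842261.9 / 69.3 → 41013.9 s.
Layer count = ceil(22.2 / 0.24) = 93.
Layer-change overhead = 93 × 1.7 = 158.1 s.
Total = 41013.9 + 158.1 = 41172 s = 11.44 hours.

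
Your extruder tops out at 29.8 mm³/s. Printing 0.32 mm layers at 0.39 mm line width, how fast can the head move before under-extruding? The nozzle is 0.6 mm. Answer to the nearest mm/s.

239 mm/s

Bead cross-section = 0.32 × 0.39 = 0.1248 mm².
Max speed = 29.8 / 0.1248 = 238.78 ≈ 239 mm/s.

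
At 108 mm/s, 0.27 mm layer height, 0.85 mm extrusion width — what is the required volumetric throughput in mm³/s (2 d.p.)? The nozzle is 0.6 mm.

Extrusion cross-section: 0.27 × 0.85 → 0.2295 mm².
Volumetric flow = 108 × 0.2295 = 24.79 mm³/s.

24.79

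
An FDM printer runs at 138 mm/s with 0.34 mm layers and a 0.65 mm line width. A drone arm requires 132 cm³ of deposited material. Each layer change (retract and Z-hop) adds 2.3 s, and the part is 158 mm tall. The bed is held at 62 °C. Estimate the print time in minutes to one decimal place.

90.0 minutes

Bead cross-section: 0.34 × 0.65 → 0.221 mm².
Toolpath length = 132 cm³ / 0.221 mm² = 132000 / 0.221 = 597285.1 mm.
Print-move time: 597285.1 / 138 → 4328.2 s.
Number of layers: 158 / 0.34 → 465 (rounded up).
Z-hop total = 465 × 2.3, so 1069.5 s.
Total = 4328.2 + 1069.5 = 5397.7 s = 90.0 minutes.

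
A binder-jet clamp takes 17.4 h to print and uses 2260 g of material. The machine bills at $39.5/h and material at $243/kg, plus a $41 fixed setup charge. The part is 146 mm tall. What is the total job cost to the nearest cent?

Machine-time cost = 39.5 × 17.4 = $687.30.
Material charge: 243 × 2260/1000 → $549.18.
Total = 687.30 + 549.18 + 41 = $1277.48.

$1277.48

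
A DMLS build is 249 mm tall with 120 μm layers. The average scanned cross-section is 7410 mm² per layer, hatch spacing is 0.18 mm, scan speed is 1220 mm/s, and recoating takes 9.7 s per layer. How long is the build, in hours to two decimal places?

Layers = ⌈249/0.12⌉ = 2075.
Scan path per layer: 7410 / 0.18 → 41166.7 mm.
Scan time per layer = 41166.7 / 1220, so 33.7432 s.
Per-layer time = 33.7432 + 9.7 = 43.4432 s.
2075 layers × 43.4432 s/layer = 90144.64 s, i.e. 25.04 hours.

25.04 hours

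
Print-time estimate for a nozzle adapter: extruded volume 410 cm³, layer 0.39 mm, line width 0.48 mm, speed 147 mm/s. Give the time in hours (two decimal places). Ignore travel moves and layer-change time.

Bead cross-section: 0.39 × 0.48 → 0.1872 mm².
Toolpath length = 410 cm³ / 0.1872 mm² = 410000 / 0.1872 = 2190170.9 mm.
Extrusion time: 2190170.9 / 147 → 14899.1 s.
Converting: 14899.1 s = 4.14 hours.

4.14 hours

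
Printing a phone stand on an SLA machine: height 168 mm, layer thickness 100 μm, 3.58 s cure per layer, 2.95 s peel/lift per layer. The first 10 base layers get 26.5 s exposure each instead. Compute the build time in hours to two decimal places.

3.11 hours

Layer count = ceil(168 / 0.1) = 1680.
Burn-in layers = 10 × (26.5 + 2.95) = 294.5 s.
Regular layers: 1670 × (3.58 + 2.95) → 10905.1 s.
Sum: 294.5 + 10905.1 = 11199.6 s → 3.11 hours.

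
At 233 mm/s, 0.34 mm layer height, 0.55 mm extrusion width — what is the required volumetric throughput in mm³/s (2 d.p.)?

Extrusion cross-section = 0.34 × 0.55, so 0.187 mm².
Volumetric flow = 233 × 0.187 = 43.57 mm³/s.

43.57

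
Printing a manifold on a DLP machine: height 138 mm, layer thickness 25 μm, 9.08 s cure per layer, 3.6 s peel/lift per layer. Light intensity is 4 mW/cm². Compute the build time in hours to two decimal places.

Number of layers: 138 / 0.025 → 5520 (rounded up).
Each layer takes = 9.08 + 3.6, so 12.68 s.
Total = 5520 × 12.68 = 69993.6 s = 19.44 hours.

19.44 hours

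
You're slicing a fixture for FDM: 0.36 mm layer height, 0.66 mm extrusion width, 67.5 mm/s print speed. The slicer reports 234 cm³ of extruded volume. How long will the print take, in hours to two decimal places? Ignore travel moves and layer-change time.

4.05 hours

Bead cross-section = 0.36 × 0.66 = 0.2376 mm².
Toolpath length = 234 cm³ / 0.2376 mm² = 234000 / 0.2376 = 984848.5 mm.
Print-move time: 984848.5 / 67.5 → 14590.3 s.
That's 14590.3 s → 4.05 hours.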